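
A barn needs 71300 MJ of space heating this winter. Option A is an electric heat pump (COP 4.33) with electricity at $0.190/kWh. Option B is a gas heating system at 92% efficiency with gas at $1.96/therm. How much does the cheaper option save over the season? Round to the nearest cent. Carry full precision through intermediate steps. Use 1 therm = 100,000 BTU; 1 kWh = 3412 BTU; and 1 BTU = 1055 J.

$570.66

Heat load = 71300 MJ = 71,300,000,000 J / 1055 = 67,582,938 BTU
Gas: input = 67,582,938 / 0.92 = 73,459,716 BTU = 734.6 therm → 734.6 × $1.96 = $1,439.81
Heat pump: 67,582,938 BTU / 3412 = 19,810 kWh heat; / 4.33 = 4,574 kWh in → × $0.190 = $869.15
Difference = |$1,439.81 − $869.15| = $570.66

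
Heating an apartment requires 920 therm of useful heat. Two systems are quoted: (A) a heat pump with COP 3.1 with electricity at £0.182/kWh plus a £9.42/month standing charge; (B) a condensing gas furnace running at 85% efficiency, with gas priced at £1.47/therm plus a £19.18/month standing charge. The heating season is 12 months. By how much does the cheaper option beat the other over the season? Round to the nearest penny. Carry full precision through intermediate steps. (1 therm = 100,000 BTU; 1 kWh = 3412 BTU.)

Heat load = 920 therm × 100,000 = 92,000,000 BTU
Gas: input = 92,000,000 / 0.85 = 108,235,294 BTU = 1,082 therm → 1,082 × £1.47 = £1,591.06; + 12 × £19.18 standing = £1,821.22
Heat pump: 92,000,000 BTU / 3412 = 26,960 kWh heat; / 3.1 = 8,698 kWh in → × £0.182 = £1,583.03; + 12 × £9.42 standing = £1,696.07
Difference = |£1,821.22 − £1,696.07| = £125.15

£125.15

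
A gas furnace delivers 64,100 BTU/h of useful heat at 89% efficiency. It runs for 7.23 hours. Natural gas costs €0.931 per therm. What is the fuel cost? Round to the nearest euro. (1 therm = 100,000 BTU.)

€5

Heat delivered = 64,100 BTU/h × 7.23 h = 463,443 BTU
Gas input = 463,443 / 0.89 = 520,722 BTU
= 520,722 / 100,000 = 5.207 therm
Cost = 5.207 × €0.931/therm = €4.85 ≈ €5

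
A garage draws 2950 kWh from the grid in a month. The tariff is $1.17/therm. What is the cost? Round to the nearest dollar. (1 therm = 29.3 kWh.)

$118

2950 kWh × (0.03413 therm/kWh) = 100.7 therm
Cost = 100.7 therm × $1.17/therm = $117.80 ≈ $118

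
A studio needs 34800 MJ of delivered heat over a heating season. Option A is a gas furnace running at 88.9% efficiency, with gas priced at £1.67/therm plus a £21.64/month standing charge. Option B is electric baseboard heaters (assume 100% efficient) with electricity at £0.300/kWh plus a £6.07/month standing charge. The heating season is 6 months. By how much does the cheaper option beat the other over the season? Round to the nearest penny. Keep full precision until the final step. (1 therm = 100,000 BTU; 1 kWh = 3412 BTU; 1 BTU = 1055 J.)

£2187.21

Heat load = 34800 MJ = 34,800,000,000 J / 1055 = 32,985,782 BTU
Gas: input = 32,985,782 / 0.889 = 37,104,367 BTU = 371 therm → 371 × £1.67 = £619.64; + 6 × £21.64 standing = £749.48
Electric: 32,985,782 BTU / 3412 = 9,668 kWh → × £0.300 = £2,900.27; + 6 × £6.07 standing = £2,936.69
Difference = |£749.48 − £2,936.69| = £2,187.21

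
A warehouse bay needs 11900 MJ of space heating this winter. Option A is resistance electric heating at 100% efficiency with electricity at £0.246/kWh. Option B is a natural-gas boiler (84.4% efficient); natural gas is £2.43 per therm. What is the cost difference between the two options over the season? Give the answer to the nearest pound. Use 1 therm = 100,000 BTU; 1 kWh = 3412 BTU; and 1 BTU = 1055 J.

£488

Heat load = 11900 MJ = 11,900,000,000 J / 1055 = 11,279,621 BTU
Gas: input = 11,279,621 / 0.844 = 13,364,480 BTU = 133.6 therm → 133.6 × £2.43 = £324.76
Electric: 11,279,621 BTU / 3412 = 3,306 kWh → × £0.246 = £813.24
Difference = |£324.76 − £813.24| = £488.49 ≈ £488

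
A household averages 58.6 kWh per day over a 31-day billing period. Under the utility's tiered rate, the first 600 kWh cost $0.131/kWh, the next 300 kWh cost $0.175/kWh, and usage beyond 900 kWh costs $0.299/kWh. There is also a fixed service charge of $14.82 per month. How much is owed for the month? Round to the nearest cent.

$419.98

Usage = 58.6 kWh/day × 31 days = 1816.6 kWh
First 600 kWh × $0.131 = $78.60
Next 300 kWh × $0.175 = $52.50
Remaining 916.6 kWh × $0.299 = $274.06
Energy charge = $405.16; + service $14.82 = $419.98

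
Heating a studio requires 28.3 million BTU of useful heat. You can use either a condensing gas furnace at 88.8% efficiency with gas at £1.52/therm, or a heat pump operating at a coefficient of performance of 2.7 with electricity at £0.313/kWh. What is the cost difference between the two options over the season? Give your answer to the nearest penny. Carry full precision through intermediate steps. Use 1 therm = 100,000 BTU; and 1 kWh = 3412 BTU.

Heat load = 28.3 × 10⁶ BTU = 28,300,000 BTU
Gas: input = 28,300,000 / 0.888 = 31,869,369 BTU = 318.7 therm → 318.7 × £1.52 = £484.41
Heat pump: 28,300,000 BTU / 3412 = 8,294 kWh heat; / 2.7 = 3,072 kWh in → × £0.313 = £961.52
Difference = |£484.41 − £961.52| = £477.10

£477.10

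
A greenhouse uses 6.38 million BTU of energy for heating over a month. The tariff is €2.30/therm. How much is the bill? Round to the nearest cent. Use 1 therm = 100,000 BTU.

6.38 million BTU × (10 therm/million BTU) = 63.8 therm
Cost = 63.8 therm × €2.30/therm = €146.74

€146.74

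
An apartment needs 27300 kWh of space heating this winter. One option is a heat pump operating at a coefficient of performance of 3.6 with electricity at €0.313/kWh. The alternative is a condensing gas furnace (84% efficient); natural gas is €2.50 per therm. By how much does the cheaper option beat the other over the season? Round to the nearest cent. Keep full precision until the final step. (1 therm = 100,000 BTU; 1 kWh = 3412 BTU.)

Heat load = 27300 kWh × 3412 = 93,147,600 BTU
Gas: input = 93,147,600 / 0.84 = 110,890,000 BTU = 1,109 therm → 1,109 × €2.50 = €2,772.25
Heat pump: 93,147,600 BTU / 3412 = 27,300 kWh heat; / 3.6 = 7,583 kWh in → × €0.313 = €2,373.58
Difference = |€2,772.25 − €2,373.58| = €398.67

€398.67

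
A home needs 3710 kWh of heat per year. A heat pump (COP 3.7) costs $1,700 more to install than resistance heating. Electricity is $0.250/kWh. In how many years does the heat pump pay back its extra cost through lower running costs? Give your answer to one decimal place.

2.5 years

Resistance: 3710 kWh × $0.250 = $927.50/yr
Heat pump: 3710 / 3.7 = 1003 kWh in → × $0.250 = $250.68/yr
Annual savings = $676.82
Payback = $1,700 / $676.82 = 2.51 years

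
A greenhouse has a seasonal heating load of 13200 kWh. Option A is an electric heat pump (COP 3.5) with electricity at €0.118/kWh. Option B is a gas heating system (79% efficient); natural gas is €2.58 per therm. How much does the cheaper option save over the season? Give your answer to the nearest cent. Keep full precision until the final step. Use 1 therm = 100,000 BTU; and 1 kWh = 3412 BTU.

Heat load = 13200 kWh × 3412 = 45,038,400 BTU
Gas: input = 45,038,400 / 0.790 = 57,010,633 BTU = 570.1 therm → 570.1 × €2.58 = €1,470.87
Heat pump: 45,038,400 BTU / 3412 = 13,200 kWh heat; / 3.5 = 3,771 kWh in → × €0.118 = €445.03
Difference = |€1,470.87 − €445.03| = €1,025.85

€1025.85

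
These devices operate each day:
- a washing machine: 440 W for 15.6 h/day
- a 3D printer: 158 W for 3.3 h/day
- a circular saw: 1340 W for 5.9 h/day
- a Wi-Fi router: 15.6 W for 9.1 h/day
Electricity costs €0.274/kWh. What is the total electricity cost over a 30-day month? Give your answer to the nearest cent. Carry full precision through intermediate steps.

washing machine: 440 W × 15.6 h × 30 d = 205,920 Wh = 205.9 kWh
3D printer: 158 W × 3.3 h × 30 d = 15,642 Wh = 15.64 kWh
circular saw: 1340 W × 5.9 h × 30 d = 237,180 Wh = 237.2 kWh
Wi-Fi router: 15.6 W × 9.1 h × 30 d = 4,259 Wh = 4.259 kWh
Total energy = 205.9 + 15.64 + 237.2 + 4.259 = 463 kWh
Cost = 463 kWh × €0.274 = €126.86

€126.86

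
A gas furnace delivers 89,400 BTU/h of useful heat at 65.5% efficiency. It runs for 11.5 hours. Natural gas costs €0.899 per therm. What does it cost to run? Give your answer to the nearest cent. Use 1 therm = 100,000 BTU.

Heat delivered = 89,400 BTU/h × 11.5 h = 1,028,100 BTU
Gas input = 1,028,100 / 0.655 = 1,569,618 BTU
= 1,569,618 / 100,000 = 15.7 therm
Cost = 15.7 × €0.899/therm = €14.11

€14.11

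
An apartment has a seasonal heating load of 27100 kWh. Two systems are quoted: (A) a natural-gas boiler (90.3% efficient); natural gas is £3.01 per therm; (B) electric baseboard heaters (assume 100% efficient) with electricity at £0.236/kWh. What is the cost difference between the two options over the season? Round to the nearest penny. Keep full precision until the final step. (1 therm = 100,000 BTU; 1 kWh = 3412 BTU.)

Heat load = 27100 kWh × 3412 = 92,465,200 BTU
Gas: input = 92,465,200 / 0.903 = 102,397,785 BTU = 1,024 therm → 1,024 × £3.01 = £3,082.17
Electric: 92,465,200 BTU / 3412 = 27,100 kWh → × £0.236 = £6,395.60
Difference = |£3,082.17 − £6,395.60| = £3,313.43

£3313.43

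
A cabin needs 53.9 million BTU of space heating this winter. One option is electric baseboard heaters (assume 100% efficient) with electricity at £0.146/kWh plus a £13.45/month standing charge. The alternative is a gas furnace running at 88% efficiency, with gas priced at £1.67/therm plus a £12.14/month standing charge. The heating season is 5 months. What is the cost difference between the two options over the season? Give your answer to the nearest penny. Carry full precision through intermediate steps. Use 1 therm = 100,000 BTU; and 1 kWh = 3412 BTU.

Heat load = 53.9 × 10⁶ BTU = 53,900,000 BTU
Gas: input = 53,900,000 / 0.88 = 61,250,000 BTU = 612.5 therm → 612.5 × £1.67 = £1,022.88; + 5 × £12.14 standing = £1,083.58
Electric: 53,900,000 BTU / 3412 = 15,800 kWh → × £0.146 = £2,306.39; + 5 × £13.45 standing = £2,373.64
Difference = |£1,083.58 − £2,373.64| = £1,290.06

£1290.06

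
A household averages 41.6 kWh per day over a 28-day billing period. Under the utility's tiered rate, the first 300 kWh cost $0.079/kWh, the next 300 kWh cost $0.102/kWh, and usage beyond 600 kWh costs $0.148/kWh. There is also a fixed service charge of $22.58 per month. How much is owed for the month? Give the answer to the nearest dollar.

Usage = 41.6 kWh/day × 28 days = 1164.8 kWh
First 300 kWh × $0.079 = $23.70
Next 300 kWh × $0.102 = $30.60
Remaining 564.8 kWh × $0.148 = $83.59
Energy charge = $137.89; + service $22.58 = $160.47 ≈ $160

$160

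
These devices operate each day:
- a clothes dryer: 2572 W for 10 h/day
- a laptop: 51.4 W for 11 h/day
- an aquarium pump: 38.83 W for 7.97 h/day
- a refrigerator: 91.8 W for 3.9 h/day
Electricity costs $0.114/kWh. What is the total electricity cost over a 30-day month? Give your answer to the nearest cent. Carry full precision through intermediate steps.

clothes dryer: 2572 W × 10 h × 30 d = 771,600 Wh = 771.6 kWh
laptop: 51.4 W × 11 h × 30 d = 16,962 Wh = 16.96 kWh
aquarium pump: 38.83 W × 7.97 h × 30 d = 9,284 Wh = 9.284 kWh
refrigerator: 91.8 W × 3.9 h × 30 d = 10,741 Wh = 10.74 kWh
Total energy = 771.6 + 16.96 + 9.284 + 10.74 = 808.6 kWh
Cost = 808.6 kWh × $0.114 = $92.18

$92.18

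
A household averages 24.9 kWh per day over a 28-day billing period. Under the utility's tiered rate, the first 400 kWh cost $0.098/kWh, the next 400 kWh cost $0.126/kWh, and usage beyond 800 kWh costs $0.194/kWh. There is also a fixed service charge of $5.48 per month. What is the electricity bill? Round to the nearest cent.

$82.13

Usage = 24.9 kWh/day × 28 days = 697.2 kWh
First 400 kWh × $0.098 = $39.20
Next 297.2 kWh × $0.126 = $37.45
Remaining tier: 0 kWh (not reached)
Energy charge = $76.65; + service $5.48 = $82.13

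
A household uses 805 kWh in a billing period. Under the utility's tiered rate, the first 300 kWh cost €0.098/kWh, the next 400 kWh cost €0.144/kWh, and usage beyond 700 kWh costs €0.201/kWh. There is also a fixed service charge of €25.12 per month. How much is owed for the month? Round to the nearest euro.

First 300 kWh × €0.098 = €29.40
Next 400 kWh × €0.144 = €57.60
Remaining 105 kWh × €0.201 = €21.11
Energy charge = €108.10; + service €25.12 = €133.22 ≈ €133

€133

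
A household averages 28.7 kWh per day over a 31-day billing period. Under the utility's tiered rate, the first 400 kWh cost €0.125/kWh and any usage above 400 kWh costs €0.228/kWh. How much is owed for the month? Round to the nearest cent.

€161.65

Usage = 28.7 kWh/day × 31 days = 889.7 kWh
First 400 kWh × €0.125 = €50.00
Remaining 489.7 kWh × €0.228 = €111.65
Total = €161.65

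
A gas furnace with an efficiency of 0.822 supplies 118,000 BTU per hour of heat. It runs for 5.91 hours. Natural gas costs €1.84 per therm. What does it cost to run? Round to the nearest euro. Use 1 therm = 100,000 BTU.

€16

Heat delivered = 118,000 BTU/h × 5.91 h = 697,380 BTU
Gas input = 697,380 / 0.822 = 848,394 BTU
= 848,394 / 100,000 = 8.484 therm
Cost = 8.484 × €1.84/therm = €15.61 ≈ €16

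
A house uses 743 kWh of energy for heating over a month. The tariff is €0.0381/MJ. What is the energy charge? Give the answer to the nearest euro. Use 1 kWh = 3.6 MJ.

€102

743 kWh × (3.6 MJ/kWh) = 2,675 MJ
Cost = 2,675 MJ × €0.0381/MJ = €101.91 ≈ €102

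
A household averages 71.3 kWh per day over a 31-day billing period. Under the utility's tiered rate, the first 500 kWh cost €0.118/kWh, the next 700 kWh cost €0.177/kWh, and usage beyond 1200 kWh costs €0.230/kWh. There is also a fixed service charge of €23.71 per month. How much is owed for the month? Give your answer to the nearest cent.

€438.98

Usage = 71.3 kWh/day × 31 days = 2210.3 kWh
First 500 kWh × €0.118 = €59.00
Next 700 kWh × €0.177 = €123.90
Remaining 1010.3 kWh × €0.230 = €232.37
Energy charge = €415.27; + service €23.71 = €438.98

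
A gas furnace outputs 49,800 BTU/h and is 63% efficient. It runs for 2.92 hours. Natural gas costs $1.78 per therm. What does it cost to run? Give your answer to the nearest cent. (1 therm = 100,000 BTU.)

$4.11

Heat delivered = 49,800 BTU/h × 2.92 h = 145,416 BTU
Gas input = 145,416 / 0.63 = 230,819 BTU
= 230,819 / 100,000 = 2.308 therm
Cost = 2.308 × $1.78/therm = $4.11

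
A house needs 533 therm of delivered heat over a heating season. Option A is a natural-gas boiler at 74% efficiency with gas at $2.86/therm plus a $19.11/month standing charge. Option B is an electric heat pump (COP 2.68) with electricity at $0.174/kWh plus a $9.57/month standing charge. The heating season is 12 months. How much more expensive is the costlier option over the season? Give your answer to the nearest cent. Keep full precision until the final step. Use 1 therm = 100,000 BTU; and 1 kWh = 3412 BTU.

$1160.23

Heat load = 533 therm × 100,000 = 53,300,000 BTU
Gas: input = 53,300,000 / 0.74 = 72,027,027 BTU = 720.3 therm → 720.3 × $2.86 = $2,059.97; + 12 × $19.11 standing = $2,289.29
Heat pump: 53,300,000 BTU / 3412 = 15,620 kWh heat; / 2.68 = 5,829 kWh in → × $0.174 = $1,014.22; + 12 × $9.57 standing = $1,129.06
Difference = |$2,289.29 − $1,129.06| = $1,160.23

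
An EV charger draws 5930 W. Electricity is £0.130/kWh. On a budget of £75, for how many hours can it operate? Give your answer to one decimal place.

97.3 h

Energy budget = £75 / £0.130 per kWh = 576.9 kWh = 576,923 Wh
Runtime = 576,923 Wh / 5930 W = 97.29 h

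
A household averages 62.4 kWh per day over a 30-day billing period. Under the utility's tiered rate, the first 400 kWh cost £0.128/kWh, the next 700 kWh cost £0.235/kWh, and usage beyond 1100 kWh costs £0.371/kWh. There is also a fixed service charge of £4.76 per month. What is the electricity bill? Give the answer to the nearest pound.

£507

Usage = 62.4 kWh/day × 30 days = 1872 kWh
First 400 kWh × £0.128 = £51.20
Next 700 kWh × £0.235 = £164.50
Remaining 772 kWh × £0.371 = £286.41
Energy charge = £502.11; + service £4.76 = £506.87 ≈ £507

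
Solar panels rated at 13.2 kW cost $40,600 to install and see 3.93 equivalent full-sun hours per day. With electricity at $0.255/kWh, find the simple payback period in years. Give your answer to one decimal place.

Daily generation = 13.2 kW × 3.93 h = 51.88 kWh
Annual generation = 51.88 × 365 = 18935 kWh
Annual savings = 18935 × $0.255 = $4,828.36
Payback = $40,600 / $4,828.36 = 8.41 years

8.4 years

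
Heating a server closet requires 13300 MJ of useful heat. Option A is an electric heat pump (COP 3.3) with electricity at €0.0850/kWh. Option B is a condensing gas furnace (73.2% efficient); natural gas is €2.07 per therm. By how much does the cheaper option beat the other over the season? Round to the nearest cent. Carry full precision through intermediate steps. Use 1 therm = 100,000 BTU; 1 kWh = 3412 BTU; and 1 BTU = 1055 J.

Heat load = 13300 MJ = 13,300,000,000 J / 1055 = 12,606,635 BTU
Gas: input = 12,606,635 / 0.732 = 17,222,179 BTU = 172.2 therm → 172.2 × €2.07 = €356.50
Heat pump: 12,606,635 BTU / 3412 = 3,695 kWh heat; / 3.3 = 1,120 kWh in → × €0.0850 = €95.17
Difference = |€356.50 − €95.17| = €261.33

€261.33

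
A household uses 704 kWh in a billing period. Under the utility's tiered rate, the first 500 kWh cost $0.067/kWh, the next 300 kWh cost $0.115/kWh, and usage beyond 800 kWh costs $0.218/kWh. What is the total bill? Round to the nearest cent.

First 500 kWh × $0.067 = $33.50
Next 204 kWh × $0.115 = $23.46
Remaining tier: 0 kWh (not reached)
Total = $56.96

$56.96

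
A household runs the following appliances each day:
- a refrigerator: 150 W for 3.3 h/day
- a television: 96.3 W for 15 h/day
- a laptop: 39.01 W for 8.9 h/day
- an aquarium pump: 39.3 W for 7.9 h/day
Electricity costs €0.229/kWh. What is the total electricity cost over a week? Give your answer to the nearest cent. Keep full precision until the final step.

€4.16

refrigerator: 150 W × 3.3 h × 7 d = 3,465 Wh = 3.465 kWh
television: 96.3 W × 15 h × 7 d = 10,112 Wh = 10.11 kWh
laptop: 39.01 W × 8.9 h × 7 d = 2,430 Wh = 2.43 kWh
aquarium pump: 39.3 W × 7.9 h × 7 d = 2,173 Wh = 2.173 kWh
Total energy = 3.465 + 10.11 + 2.43 + 2.173 = 18.18 kWh
Cost = 18.18 kWh × €0.229 = €4.16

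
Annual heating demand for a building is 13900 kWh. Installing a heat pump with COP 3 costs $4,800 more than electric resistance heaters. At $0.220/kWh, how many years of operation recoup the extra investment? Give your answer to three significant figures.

Resistance: 13900 kWh × $0.220 = $3,058.00/yr
Heat pump: 13900 / 3 = 4633 kWh in → × $0.220 = $1,019.33/yr
Annual savings = $2,038.67
Payback = $4,800 / $2,038.67 = 2.35 years

2.35 years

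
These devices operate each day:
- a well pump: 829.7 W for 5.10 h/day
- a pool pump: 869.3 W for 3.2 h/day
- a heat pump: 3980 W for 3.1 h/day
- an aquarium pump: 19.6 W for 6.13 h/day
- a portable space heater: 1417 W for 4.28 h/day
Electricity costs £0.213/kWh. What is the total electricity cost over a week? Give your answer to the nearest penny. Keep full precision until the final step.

well pump: 829.7 W × 5.10 h × 7 d = 29,620 Wh = 29.62 kWh
pool pump: 869.3 W × 3.2 h × 7 d = 19,472 Wh = 19.47 kWh
heat pump: 3980 W × 3.1 h × 7 d = 86,366 Wh = 86.37 kWh
aquarium pump: 19.6 W × 6.13 h × 7 d = 841 Wh = 0.841 kWh
portable space heater: 1417 W × 4.28 h × 7 d = 42,453 Wh = 42.45 kWh
Total energy = 29.62 + 19.47 + 86.37 + 0.841 + 42.45 = 178.8 kWh
Cost = 178.8 kWh × £0.213 = £38.07

£38.07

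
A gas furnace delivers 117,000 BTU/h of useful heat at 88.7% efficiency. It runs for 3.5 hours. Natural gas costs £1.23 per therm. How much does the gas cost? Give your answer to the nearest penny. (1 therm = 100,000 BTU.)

Heat delivered = 117,000 BTU/h × 3.5 h = 409,500 BTU
Gas input = 409,500 / 0.887 = 461,669 BTU
= 461,669 / 100,000 = 4.617 therm
Cost = 4.617 × £1.23/therm = £5.68

£5.68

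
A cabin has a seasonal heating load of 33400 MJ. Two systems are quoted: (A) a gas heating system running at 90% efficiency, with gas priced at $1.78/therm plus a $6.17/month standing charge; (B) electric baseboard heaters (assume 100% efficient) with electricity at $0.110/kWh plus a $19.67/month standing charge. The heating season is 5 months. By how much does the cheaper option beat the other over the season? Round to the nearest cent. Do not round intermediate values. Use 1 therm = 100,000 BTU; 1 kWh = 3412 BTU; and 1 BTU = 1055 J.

Heat load = 33400 MJ = 33,400,000,000 J / 1055 = 31,658,768 BTU
Gas: input = 31,658,768 / 0.90 = 35,176,409 BTU = 351.8 therm → 351.8 × $1.78 = $626.14; + 5 × $6.17 standing = $656.99
Electric: 31,658,768 BTU / 3412 = 9,279 kWh → × $0.110 = $1,020.65; + 5 × $19.67 standing = $1,119.00
Difference = |$656.99 − $1,119.00| = $462.01

$462.01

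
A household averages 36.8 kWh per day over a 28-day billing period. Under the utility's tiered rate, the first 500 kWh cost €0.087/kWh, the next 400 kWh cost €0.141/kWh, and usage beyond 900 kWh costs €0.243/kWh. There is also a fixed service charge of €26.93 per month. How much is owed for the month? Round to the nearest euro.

€159

Usage = 36.8 kWh/day × 28 days = 1030.4 kWh
First 500 kWh × €0.087 = €43.50
Next 400 kWh × €0.141 = €56.40
Remaining 130.4 kWh × €0.243 = €31.69
Energy charge = €131.59; + service €26.93 = €158.52 ≈ €159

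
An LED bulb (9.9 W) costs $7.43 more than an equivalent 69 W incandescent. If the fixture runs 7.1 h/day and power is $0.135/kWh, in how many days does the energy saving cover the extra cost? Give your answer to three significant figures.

131 days

Power saved = 69 − 9.9 = 59.1 W
Daily energy saved = 59.1 W × 7.1 h = 419.6 Wh = 0.41961 kWh
Daily savings = 0.41961 × $0.135 = $0.0566
Payback = $7.43 / $0.0566 per day = 131.2 days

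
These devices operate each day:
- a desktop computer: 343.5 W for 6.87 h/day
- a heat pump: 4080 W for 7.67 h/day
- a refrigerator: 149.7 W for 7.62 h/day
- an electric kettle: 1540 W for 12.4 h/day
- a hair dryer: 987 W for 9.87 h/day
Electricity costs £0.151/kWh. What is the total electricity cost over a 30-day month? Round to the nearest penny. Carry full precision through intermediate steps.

desktop computer: 343.5 W × 6.87 h × 30 d = 70,795 Wh = 70.8 kWh
heat pump: 4080 W × 7.67 h × 30 d = 938,808 Wh = 938.8 kWh
refrigerator: 149.7 W × 7.62 h × 30 d = 34,221 Wh = 34.22 kWh
electric kettle: 1540 W × 12.4 h × 30 d = 572,880 Wh = 572.9 kWh
hair dryer: 987 W × 9.87 h × 30 d = 292,251 Wh = 292.3 kWh
Total energy = 70.8 + 938.8 + 34.22 + 572.9 + 292.3 = 1,909 kWh
Cost = 1,909 kWh × £0.151 = £288.25

£288.25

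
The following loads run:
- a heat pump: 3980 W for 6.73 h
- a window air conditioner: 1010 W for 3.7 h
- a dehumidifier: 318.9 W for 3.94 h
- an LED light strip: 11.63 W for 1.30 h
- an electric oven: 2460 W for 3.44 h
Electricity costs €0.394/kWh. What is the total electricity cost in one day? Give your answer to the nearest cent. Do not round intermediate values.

heat pump: 3980 W × 6.73 h = 26,785 Wh = 26.79 kWh
window air conditioner: 1010 W × 3.7 h = 3,737 Wh = 3.737 kWh
dehumidifier: 318.9 W × 3.94 h = 1,256 Wh = 1.256 kWh
LED light strip: 11.63 W × 1.30 h = 15 Wh = 0.01512 kWh
electric oven: 2460 W × 3.44 h = 8,462 Wh = 8.462 kWh
Total energy = 26.79 + 3.737 + 1.256 + 0.01512 + 8.462 = 40.26 kWh
Cost = 40.26 kWh × €0.394 = €15.86

€15.86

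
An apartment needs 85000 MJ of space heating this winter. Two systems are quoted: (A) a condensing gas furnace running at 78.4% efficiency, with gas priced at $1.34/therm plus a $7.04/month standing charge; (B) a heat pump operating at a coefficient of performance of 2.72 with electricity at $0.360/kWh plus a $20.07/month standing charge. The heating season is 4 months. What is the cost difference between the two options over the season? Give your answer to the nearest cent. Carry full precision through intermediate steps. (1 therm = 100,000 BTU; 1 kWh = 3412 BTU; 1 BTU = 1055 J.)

$1800.35

Heat load = 85000 MJ = 85,000,000,000 J / 1055 = 80,568,720 BTU
Gas: input = 80,568,720 / 0.784 = 102,766,225 BTU = 1,028 therm → 1,028 × $1.34 = $1,377.07; + 4 × $7.04 standing = $1,405.23
Heat pump: 80,568,720 BTU / 3412 = 23,610 kWh heat; / 2.72 = 8,681 kWh in → × $0.360 = $3,125.30; + 4 × $20.07 standing = $3,205.58
Difference = |$1,405.23 − $3,205.58| = $1,800.35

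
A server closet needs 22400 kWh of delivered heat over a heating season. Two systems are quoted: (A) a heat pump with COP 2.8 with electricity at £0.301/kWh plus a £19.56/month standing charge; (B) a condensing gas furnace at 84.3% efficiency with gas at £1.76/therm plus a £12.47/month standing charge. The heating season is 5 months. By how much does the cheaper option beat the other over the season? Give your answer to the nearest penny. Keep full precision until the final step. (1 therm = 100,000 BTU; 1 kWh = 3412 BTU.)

Heat load = 22400 kWh × 3412 = 76,428,800 BTU
Gas: input = 76,428,800 / 0.843 = 90,662,871 BTU = 906.6 therm → 906.6 × £1.76 = £1,595.67; + 5 × £12.47 standing = £1,658.02
Heat pump: 76,428,800 BTU / 3412 = 22,400 kWh heat; / 2.8 = 8,000 kWh in → × £0.301 = £2,408.00; + 5 × £19.56 standing = £2,505.80
Difference = |£1,658.02 − £2,505.80| = £847.78

£847.78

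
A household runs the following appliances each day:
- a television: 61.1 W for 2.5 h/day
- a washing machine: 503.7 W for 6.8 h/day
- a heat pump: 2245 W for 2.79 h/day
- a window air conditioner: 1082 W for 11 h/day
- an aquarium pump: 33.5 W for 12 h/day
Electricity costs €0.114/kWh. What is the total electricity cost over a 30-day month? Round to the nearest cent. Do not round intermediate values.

television: 61.1 W × 2.5 h × 30 d = 4,582 Wh = 4.582 kWh
washing machine: 503.7 W × 6.8 h × 30 d = 102,755 Wh = 102.8 kWh
heat pump: 2245 W × 2.79 h × 30 d = 187,906 Wh = 187.9 kWh
window air conditioner: 1082 W × 11 h × 30 d = 357,060 Wh = 357.1 kWh
aquarium pump: 33.5 W × 12 h × 30 d = 12,060 Wh = 12.06 kWh
Total energy = 4.582 + 102.8 + 187.9 + 357.1 + 12.06 = 664.4 kWh
Cost = 664.4 kWh × €0.114 = €75.74

€75.74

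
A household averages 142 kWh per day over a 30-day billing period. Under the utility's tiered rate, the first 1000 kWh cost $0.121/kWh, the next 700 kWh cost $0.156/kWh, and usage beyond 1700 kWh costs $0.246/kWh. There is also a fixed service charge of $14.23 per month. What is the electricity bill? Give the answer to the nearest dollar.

$874

Usage = 142 kWh/day × 30 days = 4260 kWh
First 1000 kWh × $0.121 = $121.00
Next 700 kWh × $0.156 = $109.20
Remaining 2560 kWh × $0.246 = $629.76
Energy charge = $859.96; + service $14.23 = $874.19 ≈ $874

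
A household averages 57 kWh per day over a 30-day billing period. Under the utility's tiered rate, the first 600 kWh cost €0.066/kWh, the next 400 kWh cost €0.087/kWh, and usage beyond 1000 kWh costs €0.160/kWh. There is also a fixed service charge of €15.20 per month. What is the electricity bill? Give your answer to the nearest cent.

Usage = 57 kWh/day × 30 days = 1710 kWh
First 600 kWh × €0.066 = €39.60
Next 400 kWh × €0.087 = €34.80
Remaining 710 kWh × €0.160 = €113.60
Energy charge = €188.00; + service €15.20 = €203.20

€203.20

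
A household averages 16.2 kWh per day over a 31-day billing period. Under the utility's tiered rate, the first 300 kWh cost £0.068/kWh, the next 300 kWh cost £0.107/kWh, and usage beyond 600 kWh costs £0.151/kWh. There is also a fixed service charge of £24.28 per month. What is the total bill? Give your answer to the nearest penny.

Usage = 16.2 kWh/day × 31 days = 502.2 kWh
First 300 kWh × £0.068 = £20.40
Next 202.2 kWh × £0.107 = £21.64
Remaining tier: 0 kWh (not reached)
Energy charge = £42.04; + service £24.28 = £66.32

£66.32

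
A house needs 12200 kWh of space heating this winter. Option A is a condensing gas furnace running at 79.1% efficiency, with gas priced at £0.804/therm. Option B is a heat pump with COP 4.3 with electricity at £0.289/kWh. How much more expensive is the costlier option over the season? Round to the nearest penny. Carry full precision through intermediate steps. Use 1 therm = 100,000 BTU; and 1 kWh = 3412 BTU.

Heat load = 12200 kWh × 3412 = 41,626,400 BTU
Gas: input = 41,626,400 / 0.791 = 52,625,032 BTU = 526.3 therm → 526.3 × £0.804 = £423.11
Heat pump: 41,626,400 BTU / 3412 = 12,200 kWh heat; / 4.3 = 2,837 kWh in → × £0.289 = £819.95
Difference = |£423.11 − £819.95| = £396.85

£396.85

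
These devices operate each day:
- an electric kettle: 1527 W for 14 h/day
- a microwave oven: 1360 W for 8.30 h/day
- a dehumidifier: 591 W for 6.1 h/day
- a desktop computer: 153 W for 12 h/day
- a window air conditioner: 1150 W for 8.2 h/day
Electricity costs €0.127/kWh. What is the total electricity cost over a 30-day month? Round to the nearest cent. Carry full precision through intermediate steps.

electric kettle: 1527 W × 14 h × 30 d = 641,340 Wh = 641.3 kWh
microwave oven: 1360 W × 8.30 h × 30 d = 338,640 Wh = 338.6 kWh
dehumidifier: 591 W × 6.1 h × 30 d = 108,153 Wh = 108.2 kWh
desktop computer: 153 W × 12 h × 30 d = 55,080 Wh = 55.08 kWh
window air conditioner: 1150 W × 8.2 h × 30 d = 282,900 Wh = 282.9 kWh
Total energy = 641.3 + 338.6 + 108.2 + 55.08 + 282.9 = 1,426 kWh
Cost = 1,426 kWh × €0.127 = €181.12

€181.12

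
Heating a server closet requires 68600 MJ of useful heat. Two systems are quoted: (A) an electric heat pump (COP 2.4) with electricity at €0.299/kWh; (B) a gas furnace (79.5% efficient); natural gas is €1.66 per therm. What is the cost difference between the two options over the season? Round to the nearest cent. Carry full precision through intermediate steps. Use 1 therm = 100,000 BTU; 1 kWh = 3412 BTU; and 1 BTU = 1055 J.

Heat load = 68600 MJ = 68,600,000,000 J / 1055 = 65,023,697 BTU
Gas: input = 65,023,697 / 0.795 = 81,790,813 BTU = 817.9 therm → 817.9 × €1.66 = €1,357.73
Heat pump: 65,023,697 BTU / 3412 = 19,060 kWh heat; / 2.4 = 7,941 kWh in → × €0.299 = €2,374.23
Difference = |€1,357.73 − €2,374.23| = €1,016.50

€1016.50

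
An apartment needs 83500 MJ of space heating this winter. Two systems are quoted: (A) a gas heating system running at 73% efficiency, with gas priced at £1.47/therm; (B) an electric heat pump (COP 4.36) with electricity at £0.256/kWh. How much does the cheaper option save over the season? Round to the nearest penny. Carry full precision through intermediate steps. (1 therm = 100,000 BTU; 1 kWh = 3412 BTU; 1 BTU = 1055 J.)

£231.78

Heat load = 83500 MJ = 83,500,000,000 J / 1055 = 79,146,919 BTU
Gas: input = 79,146,919 / 0.73 = 108,420,438 BTU = 1,084 therm → 1,084 × £1.47 = £1,593.78
Heat pump: 79,146,919 BTU / 3412 = 23,200 kWh heat; / 4.36 = 5,320 kWh in → × £0.256 = £1,362.00
Difference = |£1,593.78 − £1,362.00| = £231.78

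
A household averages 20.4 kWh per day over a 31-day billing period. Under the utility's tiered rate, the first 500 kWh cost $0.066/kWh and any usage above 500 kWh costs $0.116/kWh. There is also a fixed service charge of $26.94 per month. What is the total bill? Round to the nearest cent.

Usage = 20.4 kWh/day × 31 days = 632.4 kWh
First 500 kWh × $0.066 = $33.00
Remaining 132.4 kWh × $0.116 = $15.36
Energy charge = $48.36; + service $26.94 = $75.30

$75.30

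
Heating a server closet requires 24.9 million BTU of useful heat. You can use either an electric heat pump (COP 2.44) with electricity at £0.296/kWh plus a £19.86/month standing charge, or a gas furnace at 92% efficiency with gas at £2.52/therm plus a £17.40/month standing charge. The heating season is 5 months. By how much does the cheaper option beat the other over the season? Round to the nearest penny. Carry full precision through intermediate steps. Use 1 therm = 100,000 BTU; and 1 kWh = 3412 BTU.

£215.56

Heat load = 24.9 × 10⁶ BTU = 24,900,000 BTU
Gas: input = 24,900,000 / 0.92 = 27,065,217 BTU = 270.7 therm → 270.7 × £2.52 = £682.04; + 5 × £17.40 standing = £769.04
Heat pump: 24,900,000 BTU / 3412 = 7,298 kWh heat; / 2.44 = 2,991 kWh in → × £0.296 = £885.30; + 5 × £19.86 standing = £984.60
Difference = |£769.04 − £984.60| = £215.56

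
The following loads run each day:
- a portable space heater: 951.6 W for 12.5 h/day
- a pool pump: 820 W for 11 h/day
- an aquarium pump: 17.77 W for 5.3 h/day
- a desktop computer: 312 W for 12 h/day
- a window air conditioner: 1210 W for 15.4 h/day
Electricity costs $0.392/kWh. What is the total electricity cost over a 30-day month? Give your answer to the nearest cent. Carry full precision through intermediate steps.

portable space heater: 951.6 W × 12.5 h × 30 d = 356,850 Wh = 356.9 kWh
pool pump: 820 W × 11 h × 30 d = 270,600 Wh = 270.6 kWh
aquarium pump: 17.77 W × 5.3 h × 30 d = 2,825 Wh = 2.825 kWh
desktop computer: 312 W × 12 h × 30 d = 112,320 Wh = 112.3 kWh
window air conditioner: 1210 W × 15.4 h × 30 d = 559,020 Wh = 559 kWh
Total energy = 356.9 + 270.6 + 2.825 + 112.3 + 559 = 1,302 kWh
Cost = 1,302 kWh × $0.392 = $510.23

$510.23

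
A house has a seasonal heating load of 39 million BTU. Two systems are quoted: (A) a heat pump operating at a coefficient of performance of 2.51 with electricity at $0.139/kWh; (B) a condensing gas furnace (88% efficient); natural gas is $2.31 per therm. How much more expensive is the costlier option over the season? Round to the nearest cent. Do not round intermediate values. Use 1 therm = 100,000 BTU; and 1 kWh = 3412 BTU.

Heat load = 39 × 10⁶ BTU = 39,000,000 BTU
Gas: input = 39,000,000 / 0.88 = 44,318,182 BTU = 443.2 therm → 443.2 × $2.31 = $1,023.75
Heat pump: 39,000,000 BTU / 3412 = 11,430 kWh heat; / 2.51 = 4,554 kWh in → × $0.139 = $632.99
Difference = |$1,023.75 − $632.99| = $390.76

$390.76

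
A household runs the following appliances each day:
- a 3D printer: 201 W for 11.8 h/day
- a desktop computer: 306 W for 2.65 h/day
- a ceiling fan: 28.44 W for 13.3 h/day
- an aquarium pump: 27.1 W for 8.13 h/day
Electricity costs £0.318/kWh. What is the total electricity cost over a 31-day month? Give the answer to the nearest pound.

£37

3D printer: 201 W × 11.8 h × 31 d = 73,526 Wh = 73.53 kWh
desktop computer: 306 W × 2.65 h × 31 d = 25,138 Wh = 25.14 kWh
ceiling fan: 28.44 W × 13.3 h × 31 d = 11,726 Wh = 11.73 kWh
aquarium pump: 27.1 W × 8.13 h × 31 d = 6,830 Wh = 6.83 kWh
Total energy = 73.53 + 25.14 + 11.73 + 6.83 = 117.2 kWh
Cost = 117.2 kWh × £0.318 = £37.28 ≈ £37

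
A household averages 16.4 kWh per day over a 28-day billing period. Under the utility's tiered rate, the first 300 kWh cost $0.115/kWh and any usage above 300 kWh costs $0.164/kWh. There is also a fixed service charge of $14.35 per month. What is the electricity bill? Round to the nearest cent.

$74.96

Usage = 16.4 kWh/day × 28 days = 459.2 kWh
First 300 kWh × $0.115 = $34.50
Remaining 159.2 kWh × $0.164 = $26.11
Energy charge = $60.61; + service $14.35 = $74.96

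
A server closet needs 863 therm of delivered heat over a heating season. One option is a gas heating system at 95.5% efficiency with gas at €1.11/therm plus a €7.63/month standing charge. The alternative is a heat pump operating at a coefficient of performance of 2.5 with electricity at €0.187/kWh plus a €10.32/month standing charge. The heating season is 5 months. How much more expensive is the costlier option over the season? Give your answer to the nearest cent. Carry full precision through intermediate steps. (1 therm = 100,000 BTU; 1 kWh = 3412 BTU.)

Heat load = 863 therm × 100,000 = 86,300,000 BTU
Gas: input = 86,300,000 / 0.955 = 90,366,492 BTU = 903.7 therm → 903.7 × €1.11 = €1,003.07; + 5 × €7.63 standing = €1,041.22
Heat pump: 86,300,000 BTU / 3412 = 25,290 kWh heat; / 2.5 = 10,120 kWh in → × €0.187 = €1,891.92; + 5 × €10.32 standing = €1,943.52
Difference = |€1,041.22 − €1,943.52| = €902.30

€902.30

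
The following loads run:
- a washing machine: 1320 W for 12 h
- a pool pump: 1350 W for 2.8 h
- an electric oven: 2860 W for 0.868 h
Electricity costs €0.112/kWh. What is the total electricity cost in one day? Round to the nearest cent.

€2.48

washing machine: 1320 W × 12 h = 15,840 Wh = 15.84 kWh
pool pump: 1350 W × 2.8 h = 3,780 Wh = 3.78 kWh
electric oven: 2860 W × 0.868 h = 2,482 Wh = 2.482 kWh
Total energy = 15.84 + 3.78 + 2.482 = 22.1 kWh
Cost = 22.1 kWh × €0.112 = €2.48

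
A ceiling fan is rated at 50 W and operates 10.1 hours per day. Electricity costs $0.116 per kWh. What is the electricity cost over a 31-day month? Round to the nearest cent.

$1.82

Energy = 50 W × 10.1 h/day × 31 days = 15,655 Wh = 15.65 kWh
Cost = 15.65 kWh × $0.116/kWh = $1.82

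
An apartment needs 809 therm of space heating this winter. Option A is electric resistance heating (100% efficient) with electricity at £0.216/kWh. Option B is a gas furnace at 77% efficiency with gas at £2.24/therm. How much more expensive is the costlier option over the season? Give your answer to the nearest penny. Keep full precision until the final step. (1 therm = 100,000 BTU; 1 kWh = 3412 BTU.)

Heat load = 809 therm × 100,000 = 80,900,000 BTU
Gas: input = 80,900,000 / 0.77 = 105,064,935 BTU = 1,051 therm → 1,051 × £2.24 = £2,353.45
Electric: 80,900,000 BTU / 3412 = 23,710 kWh → × £0.216 = £5,121.45
Difference = |£2,353.45 − £5,121.45| = £2,768.00

£2768.00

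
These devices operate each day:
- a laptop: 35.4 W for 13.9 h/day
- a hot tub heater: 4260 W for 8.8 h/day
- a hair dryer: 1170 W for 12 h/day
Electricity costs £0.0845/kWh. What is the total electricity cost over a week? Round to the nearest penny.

£30.77

laptop: 35.4 W × 13.9 h × 7 d = 3,444 Wh = 3.444 kWh
hot tub heater: 4260 W × 8.8 h × 7 d = 262,416 Wh = 262.4 kWh
hair dryer: 1170 W × 12 h × 7 d = 98,280 Wh = 98.28 kWh
Total energy = 3.444 + 262.4 + 98.28 = 364.1 kWh
Cost = 364.1 kWh × £0.0845 = £30.77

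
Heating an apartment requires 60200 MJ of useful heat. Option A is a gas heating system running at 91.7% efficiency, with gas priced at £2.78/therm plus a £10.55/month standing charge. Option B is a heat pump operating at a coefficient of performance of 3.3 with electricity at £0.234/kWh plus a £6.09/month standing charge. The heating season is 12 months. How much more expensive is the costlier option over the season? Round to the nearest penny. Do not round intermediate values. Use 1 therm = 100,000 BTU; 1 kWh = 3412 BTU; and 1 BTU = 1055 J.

£597.54

Heat load = 60200 MJ = 60,200,000,000 J / 1055 = 57,061,611 BTU
Gas: input = 57,061,611 / 0.917 = 62,226,403 BTU = 622.3 therm → 622.3 × £2.78 = £1,729.89; + 12 × £10.55 standing = £1,856.49
Heat pump: 57,061,611 BTU / 3412 = 16,720 kWh heat; / 3.3 = 5,068 kWh in → × £0.234 = £1,185.87; + 12 × £6.09 standing = £1,258.95
Difference = |£1,856.49 − £1,258.95| = £597.54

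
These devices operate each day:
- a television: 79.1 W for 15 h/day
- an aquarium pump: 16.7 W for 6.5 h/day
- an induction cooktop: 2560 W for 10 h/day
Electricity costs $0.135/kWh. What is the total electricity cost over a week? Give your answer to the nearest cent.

television: 79.1 W × 15 h × 7 d = 8,306 Wh = 8.306 kWh
aquarium pump: 16.7 W × 6.5 h × 7 d = 760 Wh = 0.7599 kWh
induction cooktop: 2560 W × 10 h × 7 d = 179,200 Wh = 179.2 kWh
Total energy = 8.306 + 0.7599 + 179.2 = 188.3 kWh
Cost = 188.3 kWh × $0.135 = $25.42

$25.42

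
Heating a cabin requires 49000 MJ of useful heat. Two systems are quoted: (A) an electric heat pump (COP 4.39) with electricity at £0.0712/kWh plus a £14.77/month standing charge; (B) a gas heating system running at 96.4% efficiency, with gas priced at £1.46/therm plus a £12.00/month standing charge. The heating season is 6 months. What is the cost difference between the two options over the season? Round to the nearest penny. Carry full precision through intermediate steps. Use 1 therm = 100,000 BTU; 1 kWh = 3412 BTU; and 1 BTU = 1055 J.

£466.03

Heat load = 49000 MJ = 49,000,000,000 J / 1055 = 46,445,498 BTU
Gas: input = 46,445,498 / 0.964 = 48,179,977 BTU = 481.8 therm → 481.8 × £1.46 = £703.43; + 6 × £12.00 standing = £775.43
Heat pump: 46,445,498 BTU / 3412 = 13,610 kWh heat; / 4.39 = 3,101 kWh in → × £0.0712 = £220.78; + 6 × £14.77 standing = £309.40
Difference = |£775.43 − £309.40| = £466.03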